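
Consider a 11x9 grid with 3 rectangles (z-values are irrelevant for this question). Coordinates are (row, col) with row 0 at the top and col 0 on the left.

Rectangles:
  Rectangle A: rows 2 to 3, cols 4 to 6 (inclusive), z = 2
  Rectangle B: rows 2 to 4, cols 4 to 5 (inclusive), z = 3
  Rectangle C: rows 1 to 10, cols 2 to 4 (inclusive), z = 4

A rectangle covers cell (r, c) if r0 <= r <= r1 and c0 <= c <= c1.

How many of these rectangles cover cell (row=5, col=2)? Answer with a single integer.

Answer: 1

Derivation:
Check cell (5,2):
  A: rows 2-3 cols 4-6 -> outside (row miss)
  B: rows 2-4 cols 4-5 -> outside (row miss)
  C: rows 1-10 cols 2-4 -> covers
Count covering = 1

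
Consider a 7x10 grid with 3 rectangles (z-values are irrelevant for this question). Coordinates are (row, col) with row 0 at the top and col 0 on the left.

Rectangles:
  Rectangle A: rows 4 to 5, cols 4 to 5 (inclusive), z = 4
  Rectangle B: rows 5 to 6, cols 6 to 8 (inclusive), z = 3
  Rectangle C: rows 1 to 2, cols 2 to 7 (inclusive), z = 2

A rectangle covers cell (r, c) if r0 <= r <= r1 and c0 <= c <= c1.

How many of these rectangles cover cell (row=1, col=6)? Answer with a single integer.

Check cell (1,6):
  A: rows 4-5 cols 4-5 -> outside (row miss)
  B: rows 5-6 cols 6-8 -> outside (row miss)
  C: rows 1-2 cols 2-7 -> covers
Count covering = 1

Answer: 1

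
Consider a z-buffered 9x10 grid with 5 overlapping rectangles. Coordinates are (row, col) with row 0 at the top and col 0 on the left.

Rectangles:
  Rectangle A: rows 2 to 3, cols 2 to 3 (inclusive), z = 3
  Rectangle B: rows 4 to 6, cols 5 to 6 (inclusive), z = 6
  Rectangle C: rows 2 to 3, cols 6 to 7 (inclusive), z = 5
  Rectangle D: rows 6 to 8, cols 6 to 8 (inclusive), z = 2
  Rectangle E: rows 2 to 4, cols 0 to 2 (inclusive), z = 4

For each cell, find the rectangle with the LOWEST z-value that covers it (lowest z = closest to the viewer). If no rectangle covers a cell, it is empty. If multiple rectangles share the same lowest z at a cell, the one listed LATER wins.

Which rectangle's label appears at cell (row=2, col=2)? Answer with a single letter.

Answer: A

Derivation:
Check cell (2,2):
  A: rows 2-3 cols 2-3 z=3 -> covers; best now A (z=3)
  B: rows 4-6 cols 5-6 -> outside (row miss)
  C: rows 2-3 cols 6-7 -> outside (col miss)
  D: rows 6-8 cols 6-8 -> outside (row miss)
  E: rows 2-4 cols 0-2 z=4 -> covers; best now A (z=3)
Winner: A at z=3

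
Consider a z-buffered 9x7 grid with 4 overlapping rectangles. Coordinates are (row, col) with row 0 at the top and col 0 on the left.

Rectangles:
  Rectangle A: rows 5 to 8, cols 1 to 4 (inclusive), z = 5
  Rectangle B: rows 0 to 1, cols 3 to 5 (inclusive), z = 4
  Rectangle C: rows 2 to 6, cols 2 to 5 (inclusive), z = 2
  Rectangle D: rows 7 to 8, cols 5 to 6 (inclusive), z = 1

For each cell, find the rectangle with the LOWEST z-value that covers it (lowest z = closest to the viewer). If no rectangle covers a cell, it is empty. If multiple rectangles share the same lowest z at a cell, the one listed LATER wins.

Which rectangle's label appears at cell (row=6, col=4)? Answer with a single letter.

Answer: C

Derivation:
Check cell (6,4):
  A: rows 5-8 cols 1-4 z=5 -> covers; best now A (z=5)
  B: rows 0-1 cols 3-5 -> outside (row miss)
  C: rows 2-6 cols 2-5 z=2 -> covers; best now C (z=2)
  D: rows 7-8 cols 5-6 -> outside (row miss)
Winner: C at z=2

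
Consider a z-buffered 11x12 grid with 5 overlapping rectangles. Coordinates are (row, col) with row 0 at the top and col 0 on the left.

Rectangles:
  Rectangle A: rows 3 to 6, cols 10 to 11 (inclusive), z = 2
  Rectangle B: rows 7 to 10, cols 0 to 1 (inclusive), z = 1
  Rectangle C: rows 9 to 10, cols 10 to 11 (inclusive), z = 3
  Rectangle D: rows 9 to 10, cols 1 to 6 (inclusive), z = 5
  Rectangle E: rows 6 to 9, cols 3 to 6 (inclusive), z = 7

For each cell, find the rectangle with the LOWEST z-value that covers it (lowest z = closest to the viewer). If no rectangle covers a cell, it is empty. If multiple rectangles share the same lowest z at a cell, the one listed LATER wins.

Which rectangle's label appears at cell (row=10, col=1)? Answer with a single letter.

Check cell (10,1):
  A: rows 3-6 cols 10-11 -> outside (row miss)
  B: rows 7-10 cols 0-1 z=1 -> covers; best now B (z=1)
  C: rows 9-10 cols 10-11 -> outside (col miss)
  D: rows 9-10 cols 1-6 z=5 -> covers; best now B (z=1)
  E: rows 6-9 cols 3-6 -> outside (row miss)
Winner: B at z=1

Answer: B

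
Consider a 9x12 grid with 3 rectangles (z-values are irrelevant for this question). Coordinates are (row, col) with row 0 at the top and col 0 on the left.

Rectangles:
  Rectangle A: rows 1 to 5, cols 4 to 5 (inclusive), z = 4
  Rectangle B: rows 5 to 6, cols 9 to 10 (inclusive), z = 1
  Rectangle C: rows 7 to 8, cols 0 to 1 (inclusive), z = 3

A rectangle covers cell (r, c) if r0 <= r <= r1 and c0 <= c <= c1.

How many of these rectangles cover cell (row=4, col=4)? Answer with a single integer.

Answer: 1

Derivation:
Check cell (4,4):
  A: rows 1-5 cols 4-5 -> covers
  B: rows 5-6 cols 9-10 -> outside (row miss)
  C: rows 7-8 cols 0-1 -> outside (row miss)
Count covering = 1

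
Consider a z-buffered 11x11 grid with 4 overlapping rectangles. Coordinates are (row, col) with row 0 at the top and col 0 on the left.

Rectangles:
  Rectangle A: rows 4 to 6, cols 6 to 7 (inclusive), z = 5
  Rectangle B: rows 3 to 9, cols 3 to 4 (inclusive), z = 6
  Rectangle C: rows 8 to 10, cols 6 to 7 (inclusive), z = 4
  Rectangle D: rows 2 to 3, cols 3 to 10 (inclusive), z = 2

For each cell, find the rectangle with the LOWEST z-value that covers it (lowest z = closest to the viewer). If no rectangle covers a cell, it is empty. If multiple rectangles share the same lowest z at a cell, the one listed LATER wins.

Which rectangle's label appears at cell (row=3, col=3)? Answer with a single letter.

Answer: D

Derivation:
Check cell (3,3):
  A: rows 4-6 cols 6-7 -> outside (row miss)
  B: rows 3-9 cols 3-4 z=6 -> covers; best now B (z=6)
  C: rows 8-10 cols 6-7 -> outside (row miss)
  D: rows 2-3 cols 3-10 z=2 -> covers; best now D (z=2)
Winner: D at z=2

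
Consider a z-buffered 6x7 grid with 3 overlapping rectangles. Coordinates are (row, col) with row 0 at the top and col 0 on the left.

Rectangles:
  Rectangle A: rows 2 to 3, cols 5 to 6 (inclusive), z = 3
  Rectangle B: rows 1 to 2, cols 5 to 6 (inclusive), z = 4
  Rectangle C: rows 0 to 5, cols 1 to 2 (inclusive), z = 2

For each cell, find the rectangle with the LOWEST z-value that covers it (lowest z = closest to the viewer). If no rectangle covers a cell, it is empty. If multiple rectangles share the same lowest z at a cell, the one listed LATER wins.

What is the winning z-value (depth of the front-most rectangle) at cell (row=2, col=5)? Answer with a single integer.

Answer: 3

Derivation:
Check cell (2,5):
  A: rows 2-3 cols 5-6 z=3 -> covers; best now A (z=3)
  B: rows 1-2 cols 5-6 z=4 -> covers; best now A (z=3)
  C: rows 0-5 cols 1-2 -> outside (col miss)
Winner: A at z=3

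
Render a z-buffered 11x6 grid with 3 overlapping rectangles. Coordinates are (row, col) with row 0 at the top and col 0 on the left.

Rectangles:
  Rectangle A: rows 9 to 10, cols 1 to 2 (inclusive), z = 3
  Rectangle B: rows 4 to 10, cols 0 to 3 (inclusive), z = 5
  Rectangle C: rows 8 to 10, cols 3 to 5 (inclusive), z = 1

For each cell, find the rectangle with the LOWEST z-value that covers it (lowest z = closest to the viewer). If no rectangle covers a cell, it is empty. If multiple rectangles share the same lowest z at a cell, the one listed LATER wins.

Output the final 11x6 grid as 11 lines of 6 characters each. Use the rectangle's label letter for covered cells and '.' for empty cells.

......
......
......
......
BBBB..
BBBB..
BBBB..
BBBB..
BBBCCC
BAACCC
BAACCC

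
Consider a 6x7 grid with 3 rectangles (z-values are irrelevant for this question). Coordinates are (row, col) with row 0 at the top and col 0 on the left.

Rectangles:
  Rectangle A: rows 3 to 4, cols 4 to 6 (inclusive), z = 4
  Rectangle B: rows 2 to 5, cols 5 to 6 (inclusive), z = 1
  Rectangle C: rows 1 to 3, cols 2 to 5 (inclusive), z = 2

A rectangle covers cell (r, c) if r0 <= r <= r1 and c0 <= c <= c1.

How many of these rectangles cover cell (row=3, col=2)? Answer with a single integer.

Answer: 1

Derivation:
Check cell (3,2):
  A: rows 3-4 cols 4-6 -> outside (col miss)
  B: rows 2-5 cols 5-6 -> outside (col miss)
  C: rows 1-3 cols 2-5 -> covers
Count covering = 1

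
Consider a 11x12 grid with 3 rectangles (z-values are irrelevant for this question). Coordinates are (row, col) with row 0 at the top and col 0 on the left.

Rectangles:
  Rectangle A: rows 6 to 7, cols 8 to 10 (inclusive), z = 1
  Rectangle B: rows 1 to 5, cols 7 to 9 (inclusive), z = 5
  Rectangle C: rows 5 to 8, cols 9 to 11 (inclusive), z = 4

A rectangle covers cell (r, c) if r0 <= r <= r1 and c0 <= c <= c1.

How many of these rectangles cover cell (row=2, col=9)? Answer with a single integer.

Answer: 1

Derivation:
Check cell (2,9):
  A: rows 6-7 cols 8-10 -> outside (row miss)
  B: rows 1-5 cols 7-9 -> covers
  C: rows 5-8 cols 9-11 -> outside (row miss)
Count covering = 1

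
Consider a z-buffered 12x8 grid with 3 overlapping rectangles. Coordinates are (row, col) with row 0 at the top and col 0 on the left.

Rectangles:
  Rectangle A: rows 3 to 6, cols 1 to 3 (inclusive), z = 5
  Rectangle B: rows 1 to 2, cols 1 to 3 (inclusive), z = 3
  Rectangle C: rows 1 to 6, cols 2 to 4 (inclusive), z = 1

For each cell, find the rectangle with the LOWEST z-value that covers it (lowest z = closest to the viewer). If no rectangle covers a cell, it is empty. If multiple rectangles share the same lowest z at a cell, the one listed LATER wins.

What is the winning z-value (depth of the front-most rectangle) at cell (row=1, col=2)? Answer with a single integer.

Answer: 1

Derivation:
Check cell (1,2):
  A: rows 3-6 cols 1-3 -> outside (row miss)
  B: rows 1-2 cols 1-3 z=3 -> covers; best now B (z=3)
  C: rows 1-6 cols 2-4 z=1 -> covers; best now C (z=1)
Winner: C at z=1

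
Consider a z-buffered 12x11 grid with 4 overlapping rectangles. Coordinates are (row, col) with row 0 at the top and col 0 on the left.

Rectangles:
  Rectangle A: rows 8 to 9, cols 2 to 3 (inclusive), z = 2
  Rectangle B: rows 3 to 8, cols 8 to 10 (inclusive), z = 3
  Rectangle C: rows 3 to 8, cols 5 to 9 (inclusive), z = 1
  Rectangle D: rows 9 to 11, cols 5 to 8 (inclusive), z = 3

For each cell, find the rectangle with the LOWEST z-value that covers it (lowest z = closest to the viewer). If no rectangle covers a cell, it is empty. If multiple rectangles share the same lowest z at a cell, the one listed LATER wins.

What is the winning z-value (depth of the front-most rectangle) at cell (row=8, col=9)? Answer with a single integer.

Check cell (8,9):
  A: rows 8-9 cols 2-3 -> outside (col miss)
  B: rows 3-8 cols 8-10 z=3 -> covers; best now B (z=3)
  C: rows 3-8 cols 5-9 z=1 -> covers; best now C (z=1)
  D: rows 9-11 cols 5-8 -> outside (row miss)
Winner: C at z=1

Answer: 1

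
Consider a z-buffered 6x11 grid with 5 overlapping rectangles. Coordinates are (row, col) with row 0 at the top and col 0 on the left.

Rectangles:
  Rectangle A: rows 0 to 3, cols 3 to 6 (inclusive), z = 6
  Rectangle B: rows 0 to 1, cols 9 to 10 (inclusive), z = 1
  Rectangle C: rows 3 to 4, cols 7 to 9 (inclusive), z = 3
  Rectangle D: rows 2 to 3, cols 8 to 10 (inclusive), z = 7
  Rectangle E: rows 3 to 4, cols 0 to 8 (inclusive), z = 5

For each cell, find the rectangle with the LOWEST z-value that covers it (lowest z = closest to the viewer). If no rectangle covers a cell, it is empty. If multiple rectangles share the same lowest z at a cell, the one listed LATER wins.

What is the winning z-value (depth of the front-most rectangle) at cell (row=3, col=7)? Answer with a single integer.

Check cell (3,7):
  A: rows 0-3 cols 3-6 -> outside (col miss)
  B: rows 0-1 cols 9-10 -> outside (row miss)
  C: rows 3-4 cols 7-9 z=3 -> covers; best now C (z=3)
  D: rows 2-3 cols 8-10 -> outside (col miss)
  E: rows 3-4 cols 0-8 z=5 -> covers; best now C (z=3)
Winner: C at z=3

Answer: 3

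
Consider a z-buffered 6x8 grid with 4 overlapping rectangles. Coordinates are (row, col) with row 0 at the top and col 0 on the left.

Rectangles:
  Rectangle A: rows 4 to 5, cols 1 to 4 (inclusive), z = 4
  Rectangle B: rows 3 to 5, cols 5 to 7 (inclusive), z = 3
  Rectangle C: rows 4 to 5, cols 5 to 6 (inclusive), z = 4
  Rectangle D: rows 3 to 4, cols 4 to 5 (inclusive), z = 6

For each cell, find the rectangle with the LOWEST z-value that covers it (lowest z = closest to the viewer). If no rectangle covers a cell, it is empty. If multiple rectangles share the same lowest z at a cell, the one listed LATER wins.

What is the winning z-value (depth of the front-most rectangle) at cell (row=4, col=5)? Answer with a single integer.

Check cell (4,5):
  A: rows 4-5 cols 1-4 -> outside (col miss)
  B: rows 3-5 cols 5-7 z=3 -> covers; best now B (z=3)
  C: rows 4-5 cols 5-6 z=4 -> covers; best now B (z=3)
  D: rows 3-4 cols 4-5 z=6 -> covers; best now B (z=3)
Winner: B at z=3

Answer: 3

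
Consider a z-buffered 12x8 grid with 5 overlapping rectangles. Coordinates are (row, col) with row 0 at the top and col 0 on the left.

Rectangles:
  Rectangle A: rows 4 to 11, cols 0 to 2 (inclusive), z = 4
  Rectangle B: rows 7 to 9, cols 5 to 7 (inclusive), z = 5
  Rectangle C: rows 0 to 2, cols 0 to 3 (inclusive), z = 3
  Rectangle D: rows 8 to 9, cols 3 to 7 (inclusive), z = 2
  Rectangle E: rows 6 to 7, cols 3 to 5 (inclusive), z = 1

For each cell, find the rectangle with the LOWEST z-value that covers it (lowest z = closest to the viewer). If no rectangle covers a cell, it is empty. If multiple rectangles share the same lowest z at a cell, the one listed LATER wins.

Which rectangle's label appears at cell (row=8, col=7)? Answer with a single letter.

Check cell (8,7):
  A: rows 4-11 cols 0-2 -> outside (col miss)
  B: rows 7-9 cols 5-7 z=5 -> covers; best now B (z=5)
  C: rows 0-2 cols 0-3 -> outside (row miss)
  D: rows 8-9 cols 3-7 z=2 -> covers; best now D (z=2)
  E: rows 6-7 cols 3-5 -> outside (row miss)
Winner: D at z=2

Answer: D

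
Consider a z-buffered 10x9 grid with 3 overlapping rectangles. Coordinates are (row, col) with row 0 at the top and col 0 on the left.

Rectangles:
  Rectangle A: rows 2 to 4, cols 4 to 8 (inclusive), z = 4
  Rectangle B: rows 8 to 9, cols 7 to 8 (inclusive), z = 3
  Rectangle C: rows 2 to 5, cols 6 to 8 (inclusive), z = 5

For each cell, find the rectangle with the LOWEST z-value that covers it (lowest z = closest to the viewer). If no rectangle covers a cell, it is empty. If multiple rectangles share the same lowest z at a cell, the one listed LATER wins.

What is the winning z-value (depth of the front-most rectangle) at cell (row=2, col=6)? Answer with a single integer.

Check cell (2,6):
  A: rows 2-4 cols 4-8 z=4 -> covers; best now A (z=4)
  B: rows 8-9 cols 7-8 -> outside (row miss)
  C: rows 2-5 cols 6-8 z=5 -> covers; best now A (z=4)
Winner: A at z=4

Answer: 4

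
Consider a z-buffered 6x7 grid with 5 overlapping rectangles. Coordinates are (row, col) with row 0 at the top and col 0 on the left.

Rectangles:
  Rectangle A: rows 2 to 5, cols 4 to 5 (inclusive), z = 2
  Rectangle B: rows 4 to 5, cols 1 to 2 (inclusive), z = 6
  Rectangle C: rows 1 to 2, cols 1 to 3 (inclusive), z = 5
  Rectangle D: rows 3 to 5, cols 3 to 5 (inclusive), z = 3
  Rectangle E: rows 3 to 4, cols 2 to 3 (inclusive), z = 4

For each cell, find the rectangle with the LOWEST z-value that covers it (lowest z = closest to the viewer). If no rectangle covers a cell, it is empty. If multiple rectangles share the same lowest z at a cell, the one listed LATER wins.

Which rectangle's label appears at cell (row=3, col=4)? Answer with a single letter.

Check cell (3,4):
  A: rows 2-5 cols 4-5 z=2 -> covers; best now A (z=2)
  B: rows 4-5 cols 1-2 -> outside (row miss)
  C: rows 1-2 cols 1-3 -> outside (row miss)
  D: rows 3-5 cols 3-5 z=3 -> covers; best now A (z=2)
  E: rows 3-4 cols 2-3 -> outside (col miss)
Winner: A at z=2

Answer: A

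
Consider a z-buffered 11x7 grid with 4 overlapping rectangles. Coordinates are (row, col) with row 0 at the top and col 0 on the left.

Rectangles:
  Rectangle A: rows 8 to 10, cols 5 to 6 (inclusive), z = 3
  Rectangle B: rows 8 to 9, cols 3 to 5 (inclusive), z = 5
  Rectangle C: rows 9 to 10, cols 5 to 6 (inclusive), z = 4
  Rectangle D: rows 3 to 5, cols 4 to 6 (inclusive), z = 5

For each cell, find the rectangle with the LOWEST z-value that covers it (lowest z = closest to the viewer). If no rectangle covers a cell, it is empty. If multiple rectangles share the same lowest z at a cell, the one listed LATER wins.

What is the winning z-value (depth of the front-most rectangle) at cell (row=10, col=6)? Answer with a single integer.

Answer: 3

Derivation:
Check cell (10,6):
  A: rows 8-10 cols 5-6 z=3 -> covers; best now A (z=3)
  B: rows 8-9 cols 3-5 -> outside (row miss)
  C: rows 9-10 cols 5-6 z=4 -> covers; best now A (z=3)
  D: rows 3-5 cols 4-6 -> outside (row miss)
Winner: A at z=3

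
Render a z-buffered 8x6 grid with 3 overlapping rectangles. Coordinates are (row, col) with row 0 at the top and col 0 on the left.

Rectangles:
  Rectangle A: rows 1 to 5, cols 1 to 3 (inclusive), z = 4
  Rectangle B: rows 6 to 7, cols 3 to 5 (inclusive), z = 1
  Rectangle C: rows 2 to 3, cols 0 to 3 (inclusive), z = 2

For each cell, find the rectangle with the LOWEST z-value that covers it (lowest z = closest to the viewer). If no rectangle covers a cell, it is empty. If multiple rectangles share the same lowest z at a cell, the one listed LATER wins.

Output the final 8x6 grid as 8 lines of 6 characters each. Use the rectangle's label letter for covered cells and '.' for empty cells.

......
.AAA..
CCCC..
CCCC..
.AAA..
.AAA..
...BBB
...BBB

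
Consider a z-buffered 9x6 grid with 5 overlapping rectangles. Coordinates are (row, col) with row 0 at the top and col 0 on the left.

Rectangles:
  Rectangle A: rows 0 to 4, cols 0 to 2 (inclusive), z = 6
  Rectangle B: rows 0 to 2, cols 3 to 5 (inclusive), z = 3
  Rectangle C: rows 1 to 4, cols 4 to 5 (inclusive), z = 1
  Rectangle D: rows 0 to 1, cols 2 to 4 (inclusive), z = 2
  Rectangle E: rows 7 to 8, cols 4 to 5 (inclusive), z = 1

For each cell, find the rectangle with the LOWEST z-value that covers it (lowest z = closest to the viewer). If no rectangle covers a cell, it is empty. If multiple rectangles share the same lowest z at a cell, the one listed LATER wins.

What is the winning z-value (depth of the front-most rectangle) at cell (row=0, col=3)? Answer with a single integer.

Check cell (0,3):
  A: rows 0-4 cols 0-2 -> outside (col miss)
  B: rows 0-2 cols 3-5 z=3 -> covers; best now B (z=3)
  C: rows 1-4 cols 4-5 -> outside (row miss)
  D: rows 0-1 cols 2-4 z=2 -> covers; best now D (z=2)
  E: rows 7-8 cols 4-5 -> outside (row miss)
Winner: D at z=2

Answer: 2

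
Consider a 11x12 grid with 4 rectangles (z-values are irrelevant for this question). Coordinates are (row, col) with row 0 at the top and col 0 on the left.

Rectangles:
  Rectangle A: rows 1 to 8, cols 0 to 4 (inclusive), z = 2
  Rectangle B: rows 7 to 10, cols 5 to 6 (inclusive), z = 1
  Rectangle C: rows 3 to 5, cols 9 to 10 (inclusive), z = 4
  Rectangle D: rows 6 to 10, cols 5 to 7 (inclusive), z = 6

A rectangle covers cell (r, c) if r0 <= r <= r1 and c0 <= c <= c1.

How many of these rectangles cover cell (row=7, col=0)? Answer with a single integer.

Answer: 1

Derivation:
Check cell (7,0):
  A: rows 1-8 cols 0-4 -> covers
  B: rows 7-10 cols 5-6 -> outside (col miss)
  C: rows 3-5 cols 9-10 -> outside (row miss)
  D: rows 6-10 cols 5-7 -> outside (col miss)
Count covering = 1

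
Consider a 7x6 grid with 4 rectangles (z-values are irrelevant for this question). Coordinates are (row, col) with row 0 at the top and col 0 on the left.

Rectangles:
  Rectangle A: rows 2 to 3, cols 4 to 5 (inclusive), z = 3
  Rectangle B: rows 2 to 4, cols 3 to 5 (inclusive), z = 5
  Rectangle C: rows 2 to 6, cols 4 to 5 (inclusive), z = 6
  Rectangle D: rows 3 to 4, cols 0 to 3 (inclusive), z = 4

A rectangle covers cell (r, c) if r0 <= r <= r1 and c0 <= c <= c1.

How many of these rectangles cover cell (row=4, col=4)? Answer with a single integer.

Answer: 2

Derivation:
Check cell (4,4):
  A: rows 2-3 cols 4-5 -> outside (row miss)
  B: rows 2-4 cols 3-5 -> covers
  C: rows 2-6 cols 4-5 -> covers
  D: rows 3-4 cols 0-3 -> outside (col miss)
Count covering = 2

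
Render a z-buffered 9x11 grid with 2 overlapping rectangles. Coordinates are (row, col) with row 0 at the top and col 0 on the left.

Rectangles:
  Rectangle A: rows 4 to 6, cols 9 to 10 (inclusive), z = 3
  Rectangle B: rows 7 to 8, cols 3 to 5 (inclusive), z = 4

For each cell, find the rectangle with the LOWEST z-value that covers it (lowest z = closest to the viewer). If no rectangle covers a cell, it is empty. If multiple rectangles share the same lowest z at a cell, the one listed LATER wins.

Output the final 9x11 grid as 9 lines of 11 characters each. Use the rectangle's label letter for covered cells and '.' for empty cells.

...........
...........
...........
...........
.........AA
.........AA
.........AA
...BBB.....
...BBB.....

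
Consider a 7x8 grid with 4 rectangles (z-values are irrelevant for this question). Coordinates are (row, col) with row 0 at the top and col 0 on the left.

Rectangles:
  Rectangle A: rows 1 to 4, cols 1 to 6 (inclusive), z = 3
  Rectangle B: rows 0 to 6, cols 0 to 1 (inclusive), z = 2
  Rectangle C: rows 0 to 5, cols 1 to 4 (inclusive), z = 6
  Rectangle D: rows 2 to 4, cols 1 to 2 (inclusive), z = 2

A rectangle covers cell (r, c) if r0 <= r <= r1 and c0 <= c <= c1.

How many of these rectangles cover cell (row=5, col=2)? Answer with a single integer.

Check cell (5,2):
  A: rows 1-4 cols 1-6 -> outside (row miss)
  B: rows 0-6 cols 0-1 -> outside (col miss)
  C: rows 0-5 cols 1-4 -> covers
  D: rows 2-4 cols 1-2 -> outside (row miss)
Count covering = 1

Answer: 1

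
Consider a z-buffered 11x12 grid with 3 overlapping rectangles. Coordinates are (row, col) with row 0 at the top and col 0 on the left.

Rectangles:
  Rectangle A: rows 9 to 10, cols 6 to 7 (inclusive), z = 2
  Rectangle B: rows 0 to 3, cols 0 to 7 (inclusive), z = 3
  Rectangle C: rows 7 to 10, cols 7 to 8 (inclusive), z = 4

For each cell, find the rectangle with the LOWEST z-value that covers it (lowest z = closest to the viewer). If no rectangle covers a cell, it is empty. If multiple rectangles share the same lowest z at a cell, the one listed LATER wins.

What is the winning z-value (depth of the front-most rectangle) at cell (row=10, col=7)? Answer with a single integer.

Check cell (10,7):
  A: rows 9-10 cols 6-7 z=2 -> covers; best now A (z=2)
  B: rows 0-3 cols 0-7 -> outside (row miss)
  C: rows 7-10 cols 7-8 z=4 -> covers; best now A (z=2)
Winner: A at z=2

Answer: 2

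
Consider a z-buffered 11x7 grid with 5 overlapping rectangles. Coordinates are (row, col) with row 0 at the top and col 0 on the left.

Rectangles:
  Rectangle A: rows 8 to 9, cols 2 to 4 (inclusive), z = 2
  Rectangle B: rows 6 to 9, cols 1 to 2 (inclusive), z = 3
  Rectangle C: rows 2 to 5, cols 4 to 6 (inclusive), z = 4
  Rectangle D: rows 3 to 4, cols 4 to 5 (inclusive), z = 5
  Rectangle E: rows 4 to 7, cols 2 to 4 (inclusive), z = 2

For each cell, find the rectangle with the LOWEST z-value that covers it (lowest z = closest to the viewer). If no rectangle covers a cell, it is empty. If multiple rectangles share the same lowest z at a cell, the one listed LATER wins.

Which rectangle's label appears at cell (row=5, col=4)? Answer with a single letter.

Check cell (5,4):
  A: rows 8-9 cols 2-4 -> outside (row miss)
  B: rows 6-9 cols 1-2 -> outside (row miss)
  C: rows 2-5 cols 4-6 z=4 -> covers; best now C (z=4)
  D: rows 3-4 cols 4-5 -> outside (row miss)
  E: rows 4-7 cols 2-4 z=2 -> covers; best now E (z=2)
Winner: E at z=2

Answer: E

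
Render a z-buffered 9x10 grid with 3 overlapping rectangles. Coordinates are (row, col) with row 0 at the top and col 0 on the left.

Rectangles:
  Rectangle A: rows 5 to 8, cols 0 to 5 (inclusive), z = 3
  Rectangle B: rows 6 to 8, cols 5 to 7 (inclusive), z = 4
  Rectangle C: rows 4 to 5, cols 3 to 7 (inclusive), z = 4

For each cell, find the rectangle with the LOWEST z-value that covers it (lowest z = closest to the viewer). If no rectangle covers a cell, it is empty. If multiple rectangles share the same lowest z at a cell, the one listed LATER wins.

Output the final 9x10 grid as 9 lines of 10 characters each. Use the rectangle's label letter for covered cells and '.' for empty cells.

..........
..........
..........
..........
...CCCCC..
AAAAAACC..
AAAAAABB..
AAAAAABB..
AAAAAABB..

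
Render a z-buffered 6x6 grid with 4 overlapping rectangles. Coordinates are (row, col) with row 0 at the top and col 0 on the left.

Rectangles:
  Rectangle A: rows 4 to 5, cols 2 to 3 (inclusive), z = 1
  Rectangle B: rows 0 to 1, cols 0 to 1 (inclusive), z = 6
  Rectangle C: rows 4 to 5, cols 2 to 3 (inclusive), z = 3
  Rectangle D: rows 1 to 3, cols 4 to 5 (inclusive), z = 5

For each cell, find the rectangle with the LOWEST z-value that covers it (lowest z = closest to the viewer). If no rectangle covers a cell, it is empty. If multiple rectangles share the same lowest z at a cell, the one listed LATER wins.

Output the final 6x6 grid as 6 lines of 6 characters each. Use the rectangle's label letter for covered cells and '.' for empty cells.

BB....
BB..DD
....DD
....DD
..AA..
..AA..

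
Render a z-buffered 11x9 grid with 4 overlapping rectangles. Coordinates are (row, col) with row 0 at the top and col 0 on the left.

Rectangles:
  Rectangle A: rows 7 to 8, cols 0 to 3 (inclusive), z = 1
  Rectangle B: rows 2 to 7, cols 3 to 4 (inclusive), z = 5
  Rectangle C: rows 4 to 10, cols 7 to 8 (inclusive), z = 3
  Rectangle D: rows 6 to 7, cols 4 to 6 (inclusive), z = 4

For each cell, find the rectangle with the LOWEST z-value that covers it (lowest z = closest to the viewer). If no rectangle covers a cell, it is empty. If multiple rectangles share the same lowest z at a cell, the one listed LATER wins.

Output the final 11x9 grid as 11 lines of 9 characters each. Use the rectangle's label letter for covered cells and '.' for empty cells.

.........
.........
...BB....
...BB....
...BB..CC
...BB..CC
...BDDDCC
AAAADDDCC
AAAA...CC
.......CC
.......CC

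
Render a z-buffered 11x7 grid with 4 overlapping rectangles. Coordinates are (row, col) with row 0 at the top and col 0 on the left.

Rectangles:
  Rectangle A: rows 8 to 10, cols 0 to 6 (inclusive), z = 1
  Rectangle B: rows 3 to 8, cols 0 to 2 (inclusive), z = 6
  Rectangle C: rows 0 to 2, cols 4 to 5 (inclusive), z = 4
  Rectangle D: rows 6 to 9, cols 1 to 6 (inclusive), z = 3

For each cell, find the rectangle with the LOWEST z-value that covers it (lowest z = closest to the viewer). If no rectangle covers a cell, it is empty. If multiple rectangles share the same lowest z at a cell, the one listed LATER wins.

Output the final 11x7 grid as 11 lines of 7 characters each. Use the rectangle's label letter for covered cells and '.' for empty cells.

....CC.
....CC.
....CC.
BBB....
BBB....
BBB....
BDDDDDD
BDDDDDD
AAAAAAA
AAAAAAA
AAAAAAA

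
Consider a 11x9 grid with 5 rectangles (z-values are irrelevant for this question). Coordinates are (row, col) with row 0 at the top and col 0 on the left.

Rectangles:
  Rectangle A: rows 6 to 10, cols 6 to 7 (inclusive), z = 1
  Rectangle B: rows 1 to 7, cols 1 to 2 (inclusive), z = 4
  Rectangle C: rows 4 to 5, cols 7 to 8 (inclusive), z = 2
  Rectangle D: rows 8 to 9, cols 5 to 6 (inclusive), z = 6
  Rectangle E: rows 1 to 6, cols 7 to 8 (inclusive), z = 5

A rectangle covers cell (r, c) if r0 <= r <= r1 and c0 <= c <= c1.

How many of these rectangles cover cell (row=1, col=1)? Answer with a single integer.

Check cell (1,1):
  A: rows 6-10 cols 6-7 -> outside (row miss)
  B: rows 1-7 cols 1-2 -> covers
  C: rows 4-5 cols 7-8 -> outside (row miss)
  D: rows 8-9 cols 5-6 -> outside (row miss)
  E: rows 1-6 cols 7-8 -> outside (col miss)
Count covering = 1

Answer: 1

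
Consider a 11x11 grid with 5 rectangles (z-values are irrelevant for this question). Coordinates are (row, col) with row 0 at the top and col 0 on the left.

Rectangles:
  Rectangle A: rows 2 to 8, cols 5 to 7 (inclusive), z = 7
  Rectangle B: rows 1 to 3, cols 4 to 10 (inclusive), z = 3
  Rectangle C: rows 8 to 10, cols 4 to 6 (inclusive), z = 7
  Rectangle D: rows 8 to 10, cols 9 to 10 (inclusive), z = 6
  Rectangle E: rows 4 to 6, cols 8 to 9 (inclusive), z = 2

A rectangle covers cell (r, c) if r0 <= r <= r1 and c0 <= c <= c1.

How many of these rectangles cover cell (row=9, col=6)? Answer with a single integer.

Answer: 1

Derivation:
Check cell (9,6):
  A: rows 2-8 cols 5-7 -> outside (row miss)
  B: rows 1-3 cols 4-10 -> outside (row miss)
  C: rows 8-10 cols 4-6 -> covers
  D: rows 8-10 cols 9-10 -> outside (col miss)
  E: rows 4-6 cols 8-9 -> outside (row miss)
Count covering = 1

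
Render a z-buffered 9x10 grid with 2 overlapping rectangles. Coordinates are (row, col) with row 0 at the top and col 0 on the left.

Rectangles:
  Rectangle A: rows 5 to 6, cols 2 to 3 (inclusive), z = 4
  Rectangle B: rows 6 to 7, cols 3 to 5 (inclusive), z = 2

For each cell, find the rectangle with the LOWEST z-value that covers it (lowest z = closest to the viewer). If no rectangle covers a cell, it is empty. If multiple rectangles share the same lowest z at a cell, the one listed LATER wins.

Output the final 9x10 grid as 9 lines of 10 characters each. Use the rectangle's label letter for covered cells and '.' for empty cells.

..........
..........
..........
..........
..........
..AA......
..ABBB....
...BBB....
..........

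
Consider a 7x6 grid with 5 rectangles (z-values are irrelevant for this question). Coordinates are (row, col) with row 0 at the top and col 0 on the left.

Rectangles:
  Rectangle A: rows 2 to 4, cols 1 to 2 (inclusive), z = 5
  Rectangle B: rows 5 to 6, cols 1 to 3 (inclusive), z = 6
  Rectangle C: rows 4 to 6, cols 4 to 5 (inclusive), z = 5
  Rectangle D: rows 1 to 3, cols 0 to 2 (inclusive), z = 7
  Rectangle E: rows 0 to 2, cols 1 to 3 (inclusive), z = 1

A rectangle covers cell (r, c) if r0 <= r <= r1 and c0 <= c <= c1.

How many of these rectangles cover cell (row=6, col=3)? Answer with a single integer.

Answer: 1

Derivation:
Check cell (6,3):
  A: rows 2-4 cols 1-2 -> outside (row miss)
  B: rows 5-6 cols 1-3 -> covers
  C: rows 4-6 cols 4-5 -> outside (col miss)
  D: rows 1-3 cols 0-2 -> outside (row miss)
  E: rows 0-2 cols 1-3 -> outside (row miss)
Count covering = 1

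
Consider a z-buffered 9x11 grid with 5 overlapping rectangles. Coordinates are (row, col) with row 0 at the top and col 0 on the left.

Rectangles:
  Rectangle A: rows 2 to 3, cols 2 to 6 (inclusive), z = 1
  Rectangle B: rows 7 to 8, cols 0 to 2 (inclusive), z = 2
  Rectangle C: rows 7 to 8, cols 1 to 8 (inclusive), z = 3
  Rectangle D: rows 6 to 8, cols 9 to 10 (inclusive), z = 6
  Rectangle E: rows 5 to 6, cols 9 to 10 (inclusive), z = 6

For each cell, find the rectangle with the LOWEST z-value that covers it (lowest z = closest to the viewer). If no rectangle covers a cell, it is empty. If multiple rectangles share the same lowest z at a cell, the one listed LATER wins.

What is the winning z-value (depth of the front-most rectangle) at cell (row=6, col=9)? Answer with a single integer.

Check cell (6,9):
  A: rows 2-3 cols 2-6 -> outside (row miss)
  B: rows 7-8 cols 0-2 -> outside (row miss)
  C: rows 7-8 cols 1-8 -> outside (row miss)
  D: rows 6-8 cols 9-10 z=6 -> covers; best now D (z=6)
  E: rows 5-6 cols 9-10 z=6 -> covers; best now E (z=6)
Winner: E at z=6

Answer: 6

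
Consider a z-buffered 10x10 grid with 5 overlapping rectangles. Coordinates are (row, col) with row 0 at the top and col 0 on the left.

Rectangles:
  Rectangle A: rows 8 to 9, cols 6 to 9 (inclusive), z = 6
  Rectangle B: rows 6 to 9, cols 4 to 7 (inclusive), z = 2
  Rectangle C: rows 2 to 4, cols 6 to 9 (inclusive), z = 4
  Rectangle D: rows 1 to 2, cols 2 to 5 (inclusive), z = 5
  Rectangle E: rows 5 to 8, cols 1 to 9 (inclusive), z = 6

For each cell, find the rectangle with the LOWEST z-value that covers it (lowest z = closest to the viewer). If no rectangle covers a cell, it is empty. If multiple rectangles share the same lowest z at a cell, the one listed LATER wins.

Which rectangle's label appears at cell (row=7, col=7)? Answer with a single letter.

Answer: B

Derivation:
Check cell (7,7):
  A: rows 8-9 cols 6-9 -> outside (row miss)
  B: rows 6-9 cols 4-7 z=2 -> covers; best now B (z=2)
  C: rows 2-4 cols 6-9 -> outside (row miss)
  D: rows 1-2 cols 2-5 -> outside (row miss)
  E: rows 5-8 cols 1-9 z=6 -> covers; best now B (z=2)
Winner: B at z=2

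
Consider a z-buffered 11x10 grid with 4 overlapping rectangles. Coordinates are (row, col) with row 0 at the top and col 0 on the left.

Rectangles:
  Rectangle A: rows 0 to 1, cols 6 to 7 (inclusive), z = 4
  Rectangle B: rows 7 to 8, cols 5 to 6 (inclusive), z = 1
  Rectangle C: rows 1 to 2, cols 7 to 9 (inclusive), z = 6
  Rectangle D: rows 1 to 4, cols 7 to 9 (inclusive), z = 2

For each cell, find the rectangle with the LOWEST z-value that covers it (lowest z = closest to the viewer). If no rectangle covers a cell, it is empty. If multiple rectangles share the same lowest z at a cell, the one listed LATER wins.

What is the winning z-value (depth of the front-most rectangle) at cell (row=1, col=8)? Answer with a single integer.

Answer: 2

Derivation:
Check cell (1,8):
  A: rows 0-1 cols 6-7 -> outside (col miss)
  B: rows 7-8 cols 5-6 -> outside (row miss)
  C: rows 1-2 cols 7-9 z=6 -> covers; best now C (z=6)
  D: rows 1-4 cols 7-9 z=2 -> covers; best now D (z=2)
Winner: D at z=2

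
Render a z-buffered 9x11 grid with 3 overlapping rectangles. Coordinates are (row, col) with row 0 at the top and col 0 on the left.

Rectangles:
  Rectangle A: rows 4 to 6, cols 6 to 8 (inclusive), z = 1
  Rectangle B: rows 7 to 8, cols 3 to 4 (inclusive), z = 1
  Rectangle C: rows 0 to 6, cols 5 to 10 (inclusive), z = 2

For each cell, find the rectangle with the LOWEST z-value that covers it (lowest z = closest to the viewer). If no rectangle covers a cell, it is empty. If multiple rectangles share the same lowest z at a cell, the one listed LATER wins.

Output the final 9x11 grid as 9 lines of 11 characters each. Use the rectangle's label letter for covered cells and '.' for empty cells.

.....CCCCCC
.....CCCCCC
.....CCCCCC
.....CCCCCC
.....CAAACC
.....CAAACC
.....CAAACC
...BB......
...BB......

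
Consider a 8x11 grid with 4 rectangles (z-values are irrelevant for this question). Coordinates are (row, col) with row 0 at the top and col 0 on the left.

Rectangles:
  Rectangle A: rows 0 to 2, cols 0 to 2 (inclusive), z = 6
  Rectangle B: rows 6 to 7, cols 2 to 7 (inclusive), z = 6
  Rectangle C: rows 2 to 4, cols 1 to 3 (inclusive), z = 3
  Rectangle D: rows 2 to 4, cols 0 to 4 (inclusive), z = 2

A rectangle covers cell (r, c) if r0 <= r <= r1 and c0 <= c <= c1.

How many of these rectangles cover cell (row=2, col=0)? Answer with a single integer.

Check cell (2,0):
  A: rows 0-2 cols 0-2 -> covers
  B: rows 6-7 cols 2-7 -> outside (row miss)
  C: rows 2-4 cols 1-3 -> outside (col miss)
  D: rows 2-4 cols 0-4 -> covers
Count covering = 2

Answer: 2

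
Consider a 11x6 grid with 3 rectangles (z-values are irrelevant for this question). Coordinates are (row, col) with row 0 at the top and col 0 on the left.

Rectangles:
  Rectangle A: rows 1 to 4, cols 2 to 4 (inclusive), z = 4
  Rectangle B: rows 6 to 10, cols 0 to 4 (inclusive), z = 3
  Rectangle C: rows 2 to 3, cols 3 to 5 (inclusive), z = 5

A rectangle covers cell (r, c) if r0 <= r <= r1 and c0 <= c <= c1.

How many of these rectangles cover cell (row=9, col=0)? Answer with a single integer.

Check cell (9,0):
  A: rows 1-4 cols 2-4 -> outside (row miss)
  B: rows 6-10 cols 0-4 -> covers
  C: rows 2-3 cols 3-5 -> outside (row miss)
Count covering = 1

Answer: 1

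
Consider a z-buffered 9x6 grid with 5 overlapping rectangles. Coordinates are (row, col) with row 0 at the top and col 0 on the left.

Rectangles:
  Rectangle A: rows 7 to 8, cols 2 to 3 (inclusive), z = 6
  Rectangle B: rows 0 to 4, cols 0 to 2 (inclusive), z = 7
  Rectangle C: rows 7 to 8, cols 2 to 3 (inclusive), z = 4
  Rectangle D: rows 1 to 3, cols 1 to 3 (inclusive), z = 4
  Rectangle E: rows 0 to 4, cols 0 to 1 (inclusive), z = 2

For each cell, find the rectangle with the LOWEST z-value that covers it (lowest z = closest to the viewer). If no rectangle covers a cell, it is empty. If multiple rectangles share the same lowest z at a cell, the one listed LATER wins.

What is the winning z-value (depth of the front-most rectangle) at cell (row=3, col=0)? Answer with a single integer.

Check cell (3,0):
  A: rows 7-8 cols 2-3 -> outside (row miss)
  B: rows 0-4 cols 0-2 z=7 -> covers; best now B (z=7)
  C: rows 7-8 cols 2-3 -> outside (row miss)
  D: rows 1-3 cols 1-3 -> outside (col miss)
  E: rows 0-4 cols 0-1 z=2 -> covers; best now E (z=2)
Winner: E at z=2

Answer: 2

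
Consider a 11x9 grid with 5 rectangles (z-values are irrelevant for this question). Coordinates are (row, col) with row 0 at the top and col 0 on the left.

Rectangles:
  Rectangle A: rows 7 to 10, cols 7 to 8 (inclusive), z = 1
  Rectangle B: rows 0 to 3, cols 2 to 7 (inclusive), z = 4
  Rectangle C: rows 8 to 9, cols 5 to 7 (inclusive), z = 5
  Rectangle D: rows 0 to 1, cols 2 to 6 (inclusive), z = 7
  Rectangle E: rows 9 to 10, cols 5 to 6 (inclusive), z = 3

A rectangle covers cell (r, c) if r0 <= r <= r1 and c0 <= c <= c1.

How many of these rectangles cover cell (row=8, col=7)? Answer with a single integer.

Answer: 2

Derivation:
Check cell (8,7):
  A: rows 7-10 cols 7-8 -> covers
  B: rows 0-3 cols 2-7 -> outside (row miss)
  C: rows 8-9 cols 5-7 -> covers
  D: rows 0-1 cols 2-6 -> outside (row miss)
  E: rows 9-10 cols 5-6 -> outside (row miss)
Count covering = 2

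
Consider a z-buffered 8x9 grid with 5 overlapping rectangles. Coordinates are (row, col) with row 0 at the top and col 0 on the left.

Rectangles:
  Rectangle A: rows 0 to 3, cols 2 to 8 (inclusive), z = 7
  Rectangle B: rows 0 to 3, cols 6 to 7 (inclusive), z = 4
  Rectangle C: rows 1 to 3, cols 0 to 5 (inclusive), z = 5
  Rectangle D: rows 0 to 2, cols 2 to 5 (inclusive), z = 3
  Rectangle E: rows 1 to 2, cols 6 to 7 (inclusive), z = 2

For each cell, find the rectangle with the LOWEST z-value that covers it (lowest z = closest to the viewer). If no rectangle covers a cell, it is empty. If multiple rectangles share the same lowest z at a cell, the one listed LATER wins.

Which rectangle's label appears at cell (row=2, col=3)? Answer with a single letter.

Answer: D

Derivation:
Check cell (2,3):
  A: rows 0-3 cols 2-8 z=7 -> covers; best now A (z=7)
  B: rows 0-3 cols 6-7 -> outside (col miss)
  C: rows 1-3 cols 0-5 z=5 -> covers; best now C (z=5)
  D: rows 0-2 cols 2-5 z=3 -> covers; best now D (z=3)
  E: rows 1-2 cols 6-7 -> outside (col miss)
Winner: D at z=3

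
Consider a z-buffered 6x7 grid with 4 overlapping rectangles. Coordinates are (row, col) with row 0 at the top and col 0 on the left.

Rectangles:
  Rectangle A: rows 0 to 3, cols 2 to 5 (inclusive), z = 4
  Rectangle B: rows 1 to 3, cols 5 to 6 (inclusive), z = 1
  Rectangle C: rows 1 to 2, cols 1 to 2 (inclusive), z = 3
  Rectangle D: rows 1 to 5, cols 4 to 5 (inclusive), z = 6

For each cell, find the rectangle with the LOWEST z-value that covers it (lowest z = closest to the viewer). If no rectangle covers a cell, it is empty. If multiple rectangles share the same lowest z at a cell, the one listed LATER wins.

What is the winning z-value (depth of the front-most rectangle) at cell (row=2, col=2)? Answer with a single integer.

Answer: 3

Derivation:
Check cell (2,2):
  A: rows 0-3 cols 2-5 z=4 -> covers; best now A (z=4)
  B: rows 1-3 cols 5-6 -> outside (col miss)
  C: rows 1-2 cols 1-2 z=3 -> covers; best now C (z=3)
  D: rows 1-5 cols 4-5 -> outside (col miss)
Winner: C at z=3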